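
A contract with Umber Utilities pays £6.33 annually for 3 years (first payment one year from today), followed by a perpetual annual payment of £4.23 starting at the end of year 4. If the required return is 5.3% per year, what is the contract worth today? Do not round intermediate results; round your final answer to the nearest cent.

£85.50

PV of 3-year annuity: £6.33 × [1 − (1+0.053)^−3] / 0.053 = 17.14171
Perpetuity value at year 3: £4.23 / 0.053 = 79.81132
PV of perpetuity: 79.81132 / (1+0.053)^3 = 68.35643
Total PV = 17.14171 + 68.35643 = 85.49815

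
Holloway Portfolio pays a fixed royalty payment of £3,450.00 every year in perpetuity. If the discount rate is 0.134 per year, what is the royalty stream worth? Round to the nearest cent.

Level perpetuity: PV = C / r = £3,450.00 / 0.134 = £25,746.27

£25746.27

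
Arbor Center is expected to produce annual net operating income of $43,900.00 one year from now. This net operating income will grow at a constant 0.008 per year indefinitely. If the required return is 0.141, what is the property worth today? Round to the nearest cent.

Growing perpetuity: P = D₁ / (r − g) = $43,900.0000 / (0.141 − 0.008) = $330,075.19

$330075.19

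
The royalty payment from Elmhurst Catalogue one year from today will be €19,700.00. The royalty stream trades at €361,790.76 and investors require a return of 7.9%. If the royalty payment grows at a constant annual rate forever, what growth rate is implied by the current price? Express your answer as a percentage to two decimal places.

P = D₁/(r−g) ⇒ g = r − D₁/P = 0.079 − €19,700.00/€361,790.76 = 0.024549

2.45%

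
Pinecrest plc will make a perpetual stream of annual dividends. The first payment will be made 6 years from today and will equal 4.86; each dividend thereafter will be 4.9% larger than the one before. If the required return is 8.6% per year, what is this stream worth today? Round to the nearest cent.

86.95

Value at end of year 5: C₁ / (r − g) = 4.86 / (0.086 − 0.049) = 131.3514
Discount to today: PV = 131.3514 / (1 + 0.086)^5 = 131.3514 / 1.510599 = 86.95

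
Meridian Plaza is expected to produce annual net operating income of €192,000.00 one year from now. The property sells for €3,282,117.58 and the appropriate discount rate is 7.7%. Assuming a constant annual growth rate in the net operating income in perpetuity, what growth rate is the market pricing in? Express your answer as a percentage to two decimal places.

1.85%

P = D₁/(r−g) ⇒ g = r − D₁/P = 0.077 − €192,000.00/€3,282,117.58 = 0.018501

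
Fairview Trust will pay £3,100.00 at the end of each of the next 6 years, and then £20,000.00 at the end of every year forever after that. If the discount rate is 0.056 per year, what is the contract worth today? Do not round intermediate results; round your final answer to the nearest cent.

£272985.34

PV of 6-year annuity: £3,100.00 × [1 − (1+0.056)^−6] / 0.056 = 15437.17732
Perpetuity value at year 6: £20,000.00 / 0.056 = 357142.85714
PV of perpetuity: 357142.85714 / (1+0.056)^6 = 257548.16473
Total PV = 15437.17732 + 257548.16473 = 272985.34205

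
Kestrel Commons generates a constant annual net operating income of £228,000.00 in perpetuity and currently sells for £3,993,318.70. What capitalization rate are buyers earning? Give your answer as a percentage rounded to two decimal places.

5.71%

P = C/r ⇒ r = C/P = £228,000.00/£3,993,318.70 = 0.057095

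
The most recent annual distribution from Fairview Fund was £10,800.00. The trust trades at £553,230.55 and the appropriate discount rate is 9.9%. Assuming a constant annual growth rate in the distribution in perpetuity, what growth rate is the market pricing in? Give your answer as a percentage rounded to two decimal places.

P = D₀(1+g)/(r−g) ⇒ P(r−g) = D₀(1+g) ⇒ g(P+D₀) = P·r − D₀
g = (P·r − D₀)/(P + D₀) = (£553,230.55×0.099 − £10,800.00) / (£553,230.55 + £10,800.00) = 0.077956

7.80%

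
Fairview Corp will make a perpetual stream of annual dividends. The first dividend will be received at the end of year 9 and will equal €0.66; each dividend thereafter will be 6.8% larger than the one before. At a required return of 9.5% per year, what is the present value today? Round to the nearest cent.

€11.83

Value at end of year 8: C₁ / (r − g) = €0.66 / (0.095 − 0.068) = €24.4444
Discount to today: PV = €24.4444 / (1 + 0.095)^8 = €24.4444 / 2.066869 = €11.83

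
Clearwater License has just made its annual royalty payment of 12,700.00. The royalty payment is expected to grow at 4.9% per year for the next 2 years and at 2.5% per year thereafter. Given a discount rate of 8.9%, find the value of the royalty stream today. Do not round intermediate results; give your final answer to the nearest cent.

D_1 = 13322.30000
D_2 = 13975.09270
Terminal value at year 2: TV = D_2×(1+g_2)/(r−g_2) = 14324.47002/0.064 = 223819.84402
P_0 = D_1/(1+r)^1 + D_2/(1+r)^2 + TV/(1+r)^2
    = 12233.51699 + 11784.16834 + 188730.82104 = 212748.50637

212748.51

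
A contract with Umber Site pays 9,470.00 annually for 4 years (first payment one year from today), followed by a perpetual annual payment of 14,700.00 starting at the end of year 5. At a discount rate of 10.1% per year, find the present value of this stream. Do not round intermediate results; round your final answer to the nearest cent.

129001.98

PV of 4-year annuity: 9,470.00 × [1 − (1+0.101)^−4] / 0.101 = 29953.75959
Perpetuity value at year 4: 14,700.00 / 0.101 = 145544.55446
PV of perpetuity: 145544.55446 / (1+0.101)^4 = 99048.22225
Total PV = 29953.75959 + 99048.22225 = 129001.98184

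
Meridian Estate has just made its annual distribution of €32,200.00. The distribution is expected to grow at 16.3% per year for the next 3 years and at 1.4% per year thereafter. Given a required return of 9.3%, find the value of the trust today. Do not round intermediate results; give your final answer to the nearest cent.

€607413.78

D_1 = 37448.60000
D_2 = 43552.72180
D_3 = 50651.81545
Terminal value at year 3: TV = D_3×(1+g_2)/(r−g_2) = 51360.94087/0.079 = 650138.49202
P_0 = D_1/(1+r)^1 + D_2/(1+r)^2 + D_3/(1+r)^3 + TV/(1+r)^3
    = 34262.21409 + 36456.50044 + 38791.31749 + 497903.74602 = 607413.77805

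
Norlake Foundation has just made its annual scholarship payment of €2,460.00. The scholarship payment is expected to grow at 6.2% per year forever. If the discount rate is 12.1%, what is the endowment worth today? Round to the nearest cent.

D₁ = D₀ × (1 + g) = €2,460.00 × 1.062 = €2,612.5200
Growing perpetuity: P = D₁ / (r − g) = €2,612.5200 / (0.121 − 0.062) = €44,280.00

€44280.00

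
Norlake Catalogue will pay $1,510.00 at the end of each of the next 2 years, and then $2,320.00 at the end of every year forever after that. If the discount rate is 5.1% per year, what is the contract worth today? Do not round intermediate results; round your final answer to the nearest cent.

$43986.21

PV of 2-year annuity: $1,510.00 × [1 − (1+0.051)^−2] / 0.051 = 2803.73637
Perpetuity value at year 2: $2,320.00 / 0.051 = 45490.19608
PV of perpetuity: 45490.19608 / (1+0.051)^2 = 41182.46867
Total PV = 2803.73637 + 41182.46867 = 43986.20504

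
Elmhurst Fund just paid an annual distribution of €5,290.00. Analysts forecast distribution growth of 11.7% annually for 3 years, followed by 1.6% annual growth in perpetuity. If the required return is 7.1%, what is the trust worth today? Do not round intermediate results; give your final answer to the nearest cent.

D_1 = 5908.93000
D_2 = 6600.27481
D_3 = 7372.50696
Terminal value at year 3: TV = D_3×(1+g_2)/(r−g_2) = 7490.46707/0.055 = 136190.31044
P_0 = D_1/(1+r)^1 + D_2/(1+r)^2 + D_3/(1+r)^3 + TV/(1+r)^3
    = 5517.20822 + 5754.17514 + 6001.31992 + 110860.74616 = 128133.44944

€128133.45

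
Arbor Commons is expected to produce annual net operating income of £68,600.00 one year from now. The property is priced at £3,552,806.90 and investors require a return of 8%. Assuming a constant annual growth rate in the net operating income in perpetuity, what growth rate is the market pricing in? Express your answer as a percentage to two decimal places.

P = D₁/(r−g) ⇒ g = r − D₁/P = 0.08 − £68,600.00/£3,552,806.90 = 0.060691

6.07%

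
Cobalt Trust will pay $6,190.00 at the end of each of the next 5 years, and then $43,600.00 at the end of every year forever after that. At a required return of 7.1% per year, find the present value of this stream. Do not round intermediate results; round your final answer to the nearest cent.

$461105.95

PV of 5-year annuity: $6,190.00 × [1 − (1+0.071)^−5] / 0.071 = 25312.41048
Perpetuity value at year 5: $43,600.00 / 0.071 = 614084.50704
PV of perpetuity: 614084.50704 / (1+0.071)^5 = 435793.53820
Total PV = 25312.41048 + 435793.53820 = 461105.94869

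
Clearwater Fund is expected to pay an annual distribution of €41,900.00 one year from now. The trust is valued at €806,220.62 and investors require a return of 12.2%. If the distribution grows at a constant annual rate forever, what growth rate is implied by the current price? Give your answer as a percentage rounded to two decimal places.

P = D₁/(r−g) ⇒ g = r − D₁/P = 0.122 − €41,900.00/€806,220.62 = 0.070029

7.00%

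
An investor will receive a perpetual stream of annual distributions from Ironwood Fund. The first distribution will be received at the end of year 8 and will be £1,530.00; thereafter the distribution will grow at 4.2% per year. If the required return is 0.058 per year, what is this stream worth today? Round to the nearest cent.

Value at end of year 7: C₁ / (r − g) = £1,530.00 / (0.058 − 0.042) = £95,625.0000
Discount to today: PV = £95,625.0000 / (1 + 0.058)^7 = £95,625.0000 / 1.483883 = £64,442.41

£64442.41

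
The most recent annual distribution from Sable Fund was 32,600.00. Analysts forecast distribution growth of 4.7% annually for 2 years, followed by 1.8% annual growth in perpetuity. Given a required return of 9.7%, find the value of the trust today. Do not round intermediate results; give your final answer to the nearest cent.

D_1 = 34132.20000
D_2 = 35736.41340
Terminal value at year 2: TV = D_2×(1+g_2)/(r−g_2) = 36379.66884/0.079 = 460502.13723
P_0 = D_1/(1+r)^1 + D_2/(1+r)^2 + TV/(1+r)^2
    = 31114.12944 + 29695.98316 + 382664.69441 = 443474.80701

443474.81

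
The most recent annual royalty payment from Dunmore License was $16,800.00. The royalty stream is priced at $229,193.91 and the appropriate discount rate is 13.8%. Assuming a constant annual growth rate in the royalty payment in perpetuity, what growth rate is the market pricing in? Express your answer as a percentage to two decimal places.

6.03%

P = D₀(1+g)/(r−g) ⇒ P(r−g) = D₀(1+g) ⇒ g(P+D₀) = P·r − D₀
g = (P·r − D₀)/(P + D₀) = ($229,193.91×0.138 − $16,800.00) / ($229,193.91 + $16,800.00) = 0.060281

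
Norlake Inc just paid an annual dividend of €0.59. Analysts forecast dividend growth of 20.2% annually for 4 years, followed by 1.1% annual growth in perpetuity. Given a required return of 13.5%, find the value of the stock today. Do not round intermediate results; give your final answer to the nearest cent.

D_1 = 0.70918
D_2 = 0.85243
D_3 = 1.02463
D_4 = 1.23160
Terminal value at year 4: TV = D_4×(1+g_2)/(r−g_2) = 1.24515/0.124 = 10.04152
P_0 = D_1/(1+r)^1 + D_2/(1+r)^2 + D_3/(1+r)^3 + D_4/(1+r)^4 + TV/(1+r)^4
    = 0.62483 + 0.66171 + 0.70077 + 0.74214 + 6.05084 = 8.78030

€8.78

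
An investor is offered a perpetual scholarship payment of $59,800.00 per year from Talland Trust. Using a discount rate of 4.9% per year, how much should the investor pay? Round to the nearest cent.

$1220408.16

Level perpetuity: PV = C / r = $59,800.00 / 0.049 = $1,220,408.16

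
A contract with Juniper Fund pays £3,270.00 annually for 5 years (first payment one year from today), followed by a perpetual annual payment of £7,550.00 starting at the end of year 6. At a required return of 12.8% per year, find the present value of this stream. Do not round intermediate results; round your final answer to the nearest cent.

PV of 5-year annuity: £3,270.00 × [1 − (1+0.128)^−5] / 0.128 = 11557.69415
Perpetuity value at year 5: £7,550.00 / 0.128 = 58984.37500
PV of perpetuity: 58984.37500 / (1+0.128)^5 = 32299.17903
Total PV = 11557.69415 + 32299.17903 = 43856.87318

£43856.87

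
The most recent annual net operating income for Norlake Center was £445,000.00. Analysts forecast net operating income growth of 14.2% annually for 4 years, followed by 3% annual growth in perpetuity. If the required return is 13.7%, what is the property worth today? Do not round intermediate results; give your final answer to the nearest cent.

£6159148.59

D_1 = 508190.00000
D_2 = 580352.98000
D_3 = 662763.10316
D_4 = 756875.46381
Terminal value at year 4: TV = D_4×(1+g_2)/(r−g_2) = 779581.72772/0.107 = 7285810.53947
P_0 = D_1/(1+r)^1 + D_2/(1+r)^2 + D_3/(1+r)^3 + D_4/(1+r)^4 + TV/(1+r)^4
    = 446956.90413 + 448922.41383 + 450896.56692 + 452879.40143 + 4359493.30347 = 6159148.58978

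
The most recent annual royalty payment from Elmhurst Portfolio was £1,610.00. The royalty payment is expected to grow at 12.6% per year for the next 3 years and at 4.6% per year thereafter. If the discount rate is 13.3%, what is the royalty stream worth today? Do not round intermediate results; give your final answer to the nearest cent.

£23771.01

D_1 = 1812.86000
D_2 = 2041.28036
D_3 = 2298.48169
Terminal value at year 3: TV = D_3×(1+g_2)/(r−g_2) = 2404.21184/0.087 = 27634.61888
P_0 = D_1/(1+r)^1 + D_2/(1+r)^2 + D_3/(1+r)^3 + TV/(1+r)^3
    = 1600.05296 + 1590.16737 + 1580.34286 + 19000.44401 = 23771.00720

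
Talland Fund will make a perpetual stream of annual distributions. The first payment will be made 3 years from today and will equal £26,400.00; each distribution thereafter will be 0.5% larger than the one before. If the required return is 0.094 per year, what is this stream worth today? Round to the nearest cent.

Value at end of year 2: C₁ / (r − g) = £26,400.00 / (0.094 − 0.005) = £296,629.2135
Discount to today: PV = £296,629.2135 / (1 + 0.094)^2 = £296,629.2135 / 1.196836 = £247,844.49

£247844.49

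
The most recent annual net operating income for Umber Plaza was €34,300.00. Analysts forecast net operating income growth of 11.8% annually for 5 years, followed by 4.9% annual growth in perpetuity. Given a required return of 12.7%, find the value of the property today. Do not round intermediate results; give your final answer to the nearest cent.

D_1 = 38347.40000
D_2 = 42872.39320
D_3 = 47931.33560
D_4 = 53587.23320
D_5 = 59910.52672
Terminal value at year 5: TV = D_5×(1+g_2)/(r−g_2) = 62846.14252/0.078 = 805719.77596
P_0 = D_1/(1+r)^1 + D_2/(1+r)^2 + D_3/(1+r)^3 + D_4/(1+r)^4 + D_5/(1+r)^5 + TV/(1+r)^5
    = 34026.08696 + 33754.36133 + 33484.80565 + 33217.40259 + 32952.13495 + 443163.96878 = 610598.76025

€610598.76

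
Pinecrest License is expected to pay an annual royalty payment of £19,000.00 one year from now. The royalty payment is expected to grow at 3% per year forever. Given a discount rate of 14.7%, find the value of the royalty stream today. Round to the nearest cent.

£162393.16

Growing perpetuity: P = D₁ / (r − g) = £19,000.0000 / (0.147 − 0.03) = £162,393.16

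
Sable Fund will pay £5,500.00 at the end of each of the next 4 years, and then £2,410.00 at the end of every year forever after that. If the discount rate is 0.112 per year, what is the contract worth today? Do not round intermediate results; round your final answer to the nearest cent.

PV of 4-year annuity: £5,500.00 × [1 − (1+0.112)^−4] / 0.112 = 16990.84198
Perpetuity value at year 4: £2,410.00 / 0.112 = 21517.85714
PV of perpetuity: 21517.85714 / (1+0.112)^4 = 14072.77911
Total PV = 16990.84198 + 14072.77911 = 31063.62109

£31063.62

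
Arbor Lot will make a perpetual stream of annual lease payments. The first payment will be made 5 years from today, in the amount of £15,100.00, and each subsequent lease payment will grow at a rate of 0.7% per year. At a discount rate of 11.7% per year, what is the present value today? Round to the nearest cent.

£88180.30

Value at end of year 4: C₁ / (r − g) = £15,100.00 / (0.117 − 0.007) = £137,272.7273
Discount to today: PV = £137,272.7273 / (1 + 0.117)^4 = £137,272.7273 / 1.556728 = £88,180.30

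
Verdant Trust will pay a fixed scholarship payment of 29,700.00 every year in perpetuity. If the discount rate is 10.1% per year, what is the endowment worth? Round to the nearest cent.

294059.41

Level perpetuity: PV = C / r = 29,700.00 / 0.101 = 294,059.41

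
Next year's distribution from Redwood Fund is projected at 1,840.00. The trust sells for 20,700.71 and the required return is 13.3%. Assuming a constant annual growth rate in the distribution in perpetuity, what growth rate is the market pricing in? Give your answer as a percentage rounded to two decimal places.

4.41%

P = D₁/(r−g) ⇒ g = r − D₁/P = 0.133 − 1,840.00/20,700.71 = 0.044114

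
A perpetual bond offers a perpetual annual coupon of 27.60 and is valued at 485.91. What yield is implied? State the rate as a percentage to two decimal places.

P = C/r ⇒ r = C/P = 27.60/485.91 = 0.056801

5.68%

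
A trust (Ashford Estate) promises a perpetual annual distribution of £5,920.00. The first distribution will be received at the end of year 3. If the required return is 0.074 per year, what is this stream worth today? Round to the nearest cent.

£69355.58

Value at end of year 2: C / r = £5,920.00 / 0.074 = £80,000.0000
Discount to today: PV = £80,000.0000 / (1 + 0.074)^2 = £80,000.0000 / 1.153476 = £69,355.58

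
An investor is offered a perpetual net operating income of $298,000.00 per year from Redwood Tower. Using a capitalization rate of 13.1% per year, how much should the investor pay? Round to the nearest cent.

$2274809.16

Level perpetuity: PV = C / r = $298,000.00 / 0.131 = $2,274,809.16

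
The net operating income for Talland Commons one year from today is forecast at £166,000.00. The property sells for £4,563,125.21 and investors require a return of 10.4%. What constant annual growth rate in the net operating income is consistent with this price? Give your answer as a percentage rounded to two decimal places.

6.76%

P = D₁/(r−g) ⇒ g = r − D₁/P = 0.104 − £166,000.00/£4,563,125.21 = 0.067621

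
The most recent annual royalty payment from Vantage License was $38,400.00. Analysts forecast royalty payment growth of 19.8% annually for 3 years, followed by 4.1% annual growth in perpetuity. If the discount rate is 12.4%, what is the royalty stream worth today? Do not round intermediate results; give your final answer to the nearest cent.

D_1 = 46003.20000
D_2 = 55111.83360
D_3 = 66023.97665
Terminal value at year 3: TV = D_3×(1+g_2)/(r−g_2) = 68730.95970/0.083 = 828083.85175
P_0 = D_1/(1+r)^1 + D_2/(1+r)^2 + D_3/(1+r)^3 + TV/(1+r)^3
    = 40928.11388 + 43622.66942 + 46494.62452 + 583143.42324 = 714188.83106

$714188.83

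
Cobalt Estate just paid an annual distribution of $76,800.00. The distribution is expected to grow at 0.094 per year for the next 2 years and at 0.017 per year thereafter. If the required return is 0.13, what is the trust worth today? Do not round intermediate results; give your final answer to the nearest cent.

$794198.25

D_1 = 84019.20000
D_2 = 91917.00480
Terminal value at year 2: TV = D_2×(1+g_2)/(r−g_2) = 93479.59388/0.113 = 827253.04320
P_0 = D_1/(1+r)^1 + D_2/(1+r)^2 + TV/(1+r)^2
    = 74353.27434 + 71984.49745 + 647860.47709 = 794198.24888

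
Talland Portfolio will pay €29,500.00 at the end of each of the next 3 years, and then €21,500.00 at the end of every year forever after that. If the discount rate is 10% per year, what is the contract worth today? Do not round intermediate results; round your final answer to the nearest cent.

PV of 3-year annuity: €29,500.00 × [1 − (1+0.1)^−3] / 0.1 = 73362.13373
Perpetuity value at year 3: €21,500.00 / 0.1 = 215000.00000
PV of perpetuity: 215000.00000 / (1+0.1)^3 = 161532.68219
Total PV = 73362.13373 + 161532.68219 = 234894.81593

€234894.82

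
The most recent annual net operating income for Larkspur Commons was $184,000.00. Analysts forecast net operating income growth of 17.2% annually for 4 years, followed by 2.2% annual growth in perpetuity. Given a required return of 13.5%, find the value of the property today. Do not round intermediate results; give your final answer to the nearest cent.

$2689953.03

D_1 = 215648.00000
D_2 = 252739.45600
D_3 = 296210.64243
D_4 = 347158.87293
Terminal value at year 4: TV = D_4×(1+g_2)/(r−g_2) = 354796.36813/0.113 = 3139790.86845
P_0 = D_1/(1+r)^1 + D_2/(1+r)^2 + D_3/(1+r)^3 + D_4/(1+r)^4 + TV/(1+r)^4
    = 189998.23789 + 196192.01304 + 202587.69981 + 209191.88033 + 1891983.20088 = 2689953.03195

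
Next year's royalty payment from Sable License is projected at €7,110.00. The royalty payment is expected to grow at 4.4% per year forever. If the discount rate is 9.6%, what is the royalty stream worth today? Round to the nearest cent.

€136730.77

Growing perpetuity: P = D₁ / (r − g) = €7,110.0000 / (0.096 − 0.044) = €136,730.77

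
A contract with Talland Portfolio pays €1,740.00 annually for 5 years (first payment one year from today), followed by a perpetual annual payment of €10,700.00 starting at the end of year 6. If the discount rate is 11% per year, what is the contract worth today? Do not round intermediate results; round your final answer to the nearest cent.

PV of 5-year annuity: €1,740.00 × [1 − (1+0.11)^−5] / 0.11 = 6430.86081
Perpetuity value at year 5: €10,700.00 / 0.11 = 97272.72727
PV of perpetuity: 97272.72727 / (1+0.11)^5 = 57726.62918
Total PV = 6430.86081 + 57726.62918 = 64157.48999

€64157.49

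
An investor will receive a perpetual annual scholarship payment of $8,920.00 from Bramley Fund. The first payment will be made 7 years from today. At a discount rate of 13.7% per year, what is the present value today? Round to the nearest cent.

Value at end of year 6: C / r = $8,920.00 / 0.137 = $65,109.4891
Discount to today: PV = $65,109.4891 / (1 + 0.137)^6 = $65,109.4891 / 2.160542 = $30,135.71

$30135.71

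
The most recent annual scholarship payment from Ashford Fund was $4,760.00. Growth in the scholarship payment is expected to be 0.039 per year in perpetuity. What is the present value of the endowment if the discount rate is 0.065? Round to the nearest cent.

$190216.92

D₁ = D₀ × (1 + g) = $4,760.00 × 1.039 = $4,945.6400
Growing perpetuity: P = D₁ / (r − g) = $4,945.6400 / (0.065 − 0.039) = $190,216.92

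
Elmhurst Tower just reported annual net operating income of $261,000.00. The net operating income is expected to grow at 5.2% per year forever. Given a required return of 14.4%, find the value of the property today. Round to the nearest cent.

$2984478.26

D₁ = D₀ × (1 + g) = $261,000.00 × 1.052 = $274,572.0000
Growing perpetuity: P = D₁ / (r − g) = $274,572.0000 / (0.144 − 0.052) = $2,984,478.26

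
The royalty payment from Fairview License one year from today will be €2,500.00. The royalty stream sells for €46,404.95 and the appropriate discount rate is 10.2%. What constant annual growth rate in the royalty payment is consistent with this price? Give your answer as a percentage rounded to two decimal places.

P = D₁/(r−g) ⇒ g = r − D₁/P = 0.102 − €2,500.00/€46,404.95 = 0.048126

4.81%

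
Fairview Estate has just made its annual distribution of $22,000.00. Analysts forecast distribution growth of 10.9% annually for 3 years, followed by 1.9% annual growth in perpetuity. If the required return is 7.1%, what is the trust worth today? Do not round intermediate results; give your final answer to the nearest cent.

$549447.09

D_1 = 24398.00000
D_2 = 27057.38200
D_3 = 30006.63664
Terminal value at year 3: TV = D_3×(1+g_2)/(r−g_2) = 30576.76273/0.052 = 588014.66796
P_0 = D_1/(1+r)^1 + D_2/(1+r)^2 + D_3/(1+r)^3 + TV/(1+r)^3
    = 22780.57890 + 23588.85341 + 24425.80619 + 478651.85588 = 549447.09437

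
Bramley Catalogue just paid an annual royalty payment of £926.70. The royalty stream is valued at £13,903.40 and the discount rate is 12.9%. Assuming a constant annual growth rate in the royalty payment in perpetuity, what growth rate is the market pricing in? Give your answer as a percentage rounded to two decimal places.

5.85%

P = D₀(1+g)/(r−g) ⇒ P(r−g) = D₀(1+g) ⇒ g(P+D₀) = P·r − D₀
g = (P·r − D₀)/(P + D₀) = (£13,903.40×0.129 − £926.70) / (£13,903.40 + £926.70) = 0.058451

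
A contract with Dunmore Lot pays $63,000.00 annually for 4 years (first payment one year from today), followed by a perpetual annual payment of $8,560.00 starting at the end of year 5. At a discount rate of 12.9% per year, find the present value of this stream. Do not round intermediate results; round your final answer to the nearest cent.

$228623.84

PV of 4-year annuity: $63,000.00 × [1 − (1+0.129)^−4] / 0.129 = 187781.71717
Perpetuity value at year 4: $8,560.00 / 0.129 = 66356.58915
PV of perpetuity: 66356.58915 / (1+0.129)^4 = 40842.12091
Total PV = 187781.71717 + 40842.12091 = 228623.83808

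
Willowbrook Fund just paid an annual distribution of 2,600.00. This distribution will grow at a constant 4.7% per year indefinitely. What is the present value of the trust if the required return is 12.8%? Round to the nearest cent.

D₁ = D₀ × (1 + g) = 2,600.00 × 1.047 = 2,722.2000
Growing perpetuity: P = D₁ / (r − g) = 2,722.2000 / (0.128 − 0.047) = 33,607.41

33607.41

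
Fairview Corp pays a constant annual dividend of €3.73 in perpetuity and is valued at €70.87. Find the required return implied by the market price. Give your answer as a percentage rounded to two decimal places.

5.26%

P = C/r ⇒ r = C/P = €3.73/€70.87 = 0.052632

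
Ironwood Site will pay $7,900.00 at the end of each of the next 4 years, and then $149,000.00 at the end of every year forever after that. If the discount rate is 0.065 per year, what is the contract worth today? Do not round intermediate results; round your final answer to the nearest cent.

$1808927.51

PV of 4-year annuity: $7,900.00 × [1 − (1+0.065)^−4] / 0.065 = 27063.80895
Perpetuity value at year 4: $149,000.00 / 0.065 = 2292307.69231
PV of perpetuity: 2292307.69231 / (1+0.065)^4 = 1781863.70067
Total PV = 27063.80895 + 1781863.70067 = 1808927.50962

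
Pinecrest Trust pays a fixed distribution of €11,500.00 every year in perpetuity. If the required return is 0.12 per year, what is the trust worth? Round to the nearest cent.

Level perpetuity: PV = C / r = €11,500.00 / 0.12 = €95,833.33

€95833.33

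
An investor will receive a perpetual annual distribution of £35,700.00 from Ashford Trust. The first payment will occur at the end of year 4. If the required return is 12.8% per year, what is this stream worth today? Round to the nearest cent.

£194326.02

Value at end of year 3: C / r = £35,700.00 / 0.128 = £278,906.2500
Discount to today: PV = £278,906.2500 / (1 + 0.128)^3 = £278,906.2500 / 1.435249 = £194,326.02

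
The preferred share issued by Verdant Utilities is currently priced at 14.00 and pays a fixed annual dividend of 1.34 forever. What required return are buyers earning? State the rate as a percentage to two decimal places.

P = C/r ⇒ r = C/P = 1.34/14.00 = 0.095714

9.57%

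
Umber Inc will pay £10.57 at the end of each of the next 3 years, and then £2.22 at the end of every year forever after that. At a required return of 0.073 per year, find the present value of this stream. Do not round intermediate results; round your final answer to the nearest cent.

£52.20

PV of 3-year annuity: £10.57 × [1 − (1+0.073)^−3] / 0.073 = 27.58768
Perpetuity value at year 3: £2.22 / 0.073 = 30.41096
PV of perpetuity: 30.41096 / (1+0.073)^3 = 24.61676
Total PV = 27.58768 + 24.61676 = 52.20444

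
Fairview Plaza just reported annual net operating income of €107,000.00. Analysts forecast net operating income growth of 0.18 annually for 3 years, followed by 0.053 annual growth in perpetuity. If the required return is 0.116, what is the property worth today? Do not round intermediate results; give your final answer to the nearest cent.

€2473342.59

D_1 = 126260.00000
D_2 = 148986.80000
D_3 = 175804.42400
Terminal value at year 3: TV = D_3×(1+g_2)/(r−g_2) = 185122.05847/0.063 = 2938445.37257
P_0 = D_1/(1+r)^1 + D_2/(1+r)^2 + D_3/(1+r)^3 + TV/(1+r)^3
    = 113136.20072 + 119624.29825 + 126484.47306 + 2114097.62113 = 2473342.59315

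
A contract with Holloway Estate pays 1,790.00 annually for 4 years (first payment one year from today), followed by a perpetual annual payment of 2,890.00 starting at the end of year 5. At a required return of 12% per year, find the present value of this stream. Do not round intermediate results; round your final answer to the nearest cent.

20742.25

PV of 4-year annuity: 1,790.00 × [1 − (1+0.12)^−4] / 0.12 = 5436.85533
Perpetuity value at year 4: 2,890.00 / 0.12 = 24083.33333
PV of perpetuity: 24083.33333 / (1+0.12)^4 = 15305.39372
Total PV = 5436.85533 + 15305.39372 = 20742.24905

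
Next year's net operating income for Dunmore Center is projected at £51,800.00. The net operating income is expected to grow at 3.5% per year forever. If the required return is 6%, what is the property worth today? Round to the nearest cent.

Growing perpetuity: P = D₁ / (r − g) = £51,800.0000 / (0.06 − 0.035) = £2,072,000.00

£2072000.00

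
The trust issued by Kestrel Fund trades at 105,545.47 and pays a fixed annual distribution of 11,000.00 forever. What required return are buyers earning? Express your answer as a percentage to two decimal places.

10.42%

P = C/r ⇒ r = C/P = 11,000.00/105,545.47 = 0.104220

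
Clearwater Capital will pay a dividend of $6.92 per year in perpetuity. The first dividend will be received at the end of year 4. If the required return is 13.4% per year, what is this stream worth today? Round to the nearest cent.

$35.41

Value at end of year 3: C / r = $6.92 / 0.134 = $51.6418
Discount to today: PV = $51.6418 / (1 + 0.134)^3 = $51.6418 / 1.458274 = $35.41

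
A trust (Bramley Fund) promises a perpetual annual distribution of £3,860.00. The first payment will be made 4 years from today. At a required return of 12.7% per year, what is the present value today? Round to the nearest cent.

Value at end of year 3: C / r = £3,860.00 / 0.127 = £30,393.7008
Discount to today: PV = £30,393.7008 / (1 + 0.127)^3 = £30,393.7008 / 1.431435 = £21,233.02

£21233.02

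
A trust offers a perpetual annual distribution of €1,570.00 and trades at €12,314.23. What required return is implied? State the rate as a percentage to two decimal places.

12.75%

P = C/r ⇒ r = C/P = €1,570.00/€12,314.23 = 0.127495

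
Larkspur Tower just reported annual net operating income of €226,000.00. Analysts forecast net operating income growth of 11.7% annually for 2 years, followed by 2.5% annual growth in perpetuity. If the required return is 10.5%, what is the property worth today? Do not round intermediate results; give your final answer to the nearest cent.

D_1 = 252442.00000
D_2 = 281977.71400
Terminal value at year 2: TV = D_2×(1+g_2)/(r−g_2) = 289027.15685/0.08 = 3612839.46062
P_0 = D_1/(1+r)^1 + D_2/(1+r)^2 + TV/(1+r)^2
    = 228454.29864 + 230935.25030 + 2958857.89449 = 3418247.44344

€3418247.44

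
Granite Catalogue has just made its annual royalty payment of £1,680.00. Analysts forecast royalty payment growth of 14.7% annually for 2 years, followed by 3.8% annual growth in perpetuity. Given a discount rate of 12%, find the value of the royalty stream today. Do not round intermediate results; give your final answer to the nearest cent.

D_1 = 1926.96000
D_2 = 2210.22312
Terminal value at year 2: TV = D_2×(1+g_2)/(r−g_2) = 2294.21160/0.082 = 27978.19023
P_0 = D_1/(1+r)^1 + D_2/(1+r)^2 + TV/(1+r)^2
    = 1720.50000 + 1761.97634 + 22304.04195 = 25786.51829

£25786.52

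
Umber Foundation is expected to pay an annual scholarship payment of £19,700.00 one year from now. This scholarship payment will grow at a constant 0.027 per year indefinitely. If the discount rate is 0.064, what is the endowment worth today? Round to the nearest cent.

£532432.43

Growing perpetuity: P = D₁ / (r − g) = £19,700.0000 / (0.064 − 0.027) = £532,432.43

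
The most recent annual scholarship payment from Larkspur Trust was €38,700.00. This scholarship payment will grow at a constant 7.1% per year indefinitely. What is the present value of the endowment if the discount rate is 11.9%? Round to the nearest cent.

€863493.75

D₁ = D₀ × (1 + g) = €38,700.00 × 1.071 = €41,447.7000
Growing perpetuity: P = D₁ / (r − g) = €41,447.7000 / (0.119 − 0.071) = €863,493.75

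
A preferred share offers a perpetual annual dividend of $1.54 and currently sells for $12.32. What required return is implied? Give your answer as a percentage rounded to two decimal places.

P = C/r ⇒ r = C/P = $1.54/$12.32 = 0.125000

12.50%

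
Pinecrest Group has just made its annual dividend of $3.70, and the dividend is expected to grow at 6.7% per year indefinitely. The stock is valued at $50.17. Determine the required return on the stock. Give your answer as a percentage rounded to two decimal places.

D₁ = $3.70 × 1.067 = $3.9479
P = D₁/(r − g) ⇒ r = D₁/P + g = $3.9479/$50.17 + 0.067 = 0.078690 + 0.067 = 0.145690

14.57%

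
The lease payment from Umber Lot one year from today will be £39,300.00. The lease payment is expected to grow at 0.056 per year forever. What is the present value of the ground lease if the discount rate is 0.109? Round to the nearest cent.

£741509.43

Growing perpetuity: P = D₁ / (r − g) = £39,300.0000 / (0.109 − 0.056) = £741,509.43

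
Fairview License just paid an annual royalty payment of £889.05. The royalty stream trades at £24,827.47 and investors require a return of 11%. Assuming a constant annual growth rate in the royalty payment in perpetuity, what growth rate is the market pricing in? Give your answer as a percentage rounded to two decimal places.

P = D₀(1+g)/(r−g) ⇒ P(r−g) = D₀(1+g) ⇒ g(P+D₀) = P·r − D₀
g = (P·r − D₀)/(P + D₀) = (£24,827.47×0.11 − £889.05) / (£24,827.47 + £889.05) = 0.071626

7.16%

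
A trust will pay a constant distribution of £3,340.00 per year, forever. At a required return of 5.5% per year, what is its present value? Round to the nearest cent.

£60727.27

Level perpetuity: PV = C / r = £3,340.00 / 0.055 = £60,727.27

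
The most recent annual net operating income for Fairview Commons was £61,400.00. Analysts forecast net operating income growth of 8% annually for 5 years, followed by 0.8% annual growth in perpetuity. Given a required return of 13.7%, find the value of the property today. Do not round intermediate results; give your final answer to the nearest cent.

D_1 = 66312.00000
D_2 = 71616.96000
D_3 = 77346.31680
D_4 = 83534.02214
D_5 = 90216.74392
Terminal value at year 5: TV = D_5×(1+g_2)/(r−g_2) = 90938.47787/0.129 = 704949.44083
P_0 = D_1/(1+r)^1 + D_2/(1+r)^2 + D_3/(1+r)^3 + D_4/(1+r)^4 + D_5/(1+r)^5 + TV/(1+r)^5
    = 58321.89974 + 55398.11057 + 52620.89658 + 49982.90968 + 47477.17015 + 370984.39928 = 634785.38599

£634785.39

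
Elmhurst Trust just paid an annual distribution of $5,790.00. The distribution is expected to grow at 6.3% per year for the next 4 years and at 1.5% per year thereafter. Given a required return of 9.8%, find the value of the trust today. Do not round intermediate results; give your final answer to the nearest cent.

$83572.25

D_1 = 6154.77000
D_2 = 6542.52051
D_3 = 6954.69930
D_4 = 7392.84536
Terminal value at year 4: TV = D_4×(1+g_2)/(r−g_2) = 7503.73804/0.083 = 90406.48239
P_0 = D_1/(1+r)^1 + D_2/(1+r)^2 + D_3/(1+r)^3 + D_4/(1+r)^4 + TV/(1+r)^4
    = 5605.43716 + 5426.75747 + 5253.77340 + 5086.30339 + 62199.97516 = 83572.24657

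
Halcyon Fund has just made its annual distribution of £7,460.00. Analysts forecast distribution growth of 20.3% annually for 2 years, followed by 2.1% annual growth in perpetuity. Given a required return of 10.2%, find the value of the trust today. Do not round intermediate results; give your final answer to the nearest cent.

£129093.05

D_1 = 8974.38000
D_2 = 10796.17914
Terminal value at year 2: TV = D_2×(1+g_2)/(r−g_2) = 11022.89890/0.081 = 136085.17163
P_0 = D_1/(1+r)^1 + D_2/(1+r)^2 + TV/(1+r)^2
    = 8143.72051 + 8890.10506 + 112059.22545 = 129093.05102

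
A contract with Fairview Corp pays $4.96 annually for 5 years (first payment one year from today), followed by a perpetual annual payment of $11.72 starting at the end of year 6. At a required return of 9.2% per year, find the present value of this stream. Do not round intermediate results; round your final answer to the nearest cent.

$101.23

PV of 5-year annuity: $4.96 × [1 − (1+0.092)^−5] / 0.092 = 19.19297
Perpetuity value at year 5: $11.72 / 0.092 = 127.39130
PV of perpetuity: 127.39130 / (1+0.092)^5 = 82.04018
Total PV = 19.19297 + 82.04018 = 101.23315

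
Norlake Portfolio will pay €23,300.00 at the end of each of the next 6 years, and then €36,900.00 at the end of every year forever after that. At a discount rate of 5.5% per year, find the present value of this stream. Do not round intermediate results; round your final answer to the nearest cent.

PV of 6-year annuity: €23,300.00 × [1 − (1+0.055)^−6] / 0.055 = 116395.85619
Perpetuity value at year 6: €36,900.00 / 0.055 = 670909.09091
PV of perpetuity: 670909.09091 / (1+0.055)^6 = 486574.02252
Total PV = 116395.85619 + 486574.02252 = 602969.87871

€602969.88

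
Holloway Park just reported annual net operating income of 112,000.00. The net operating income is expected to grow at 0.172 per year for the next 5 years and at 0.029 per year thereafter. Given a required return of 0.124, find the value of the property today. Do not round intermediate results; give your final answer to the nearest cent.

D_1 = 131264.00000
D_2 = 153841.40800
D_3 = 180302.13018
D_4 = 211314.09657
D_5 = 247660.12118
Terminal value at year 5: TV = D_5×(1+g_2)/(r−g_2) = 254842.26469/0.095 = 2682550.15463
P_0 = D_1/(1+r)^1 + D_2/(1+r)^2 + D_3/(1+r)^3 + D_4/(1+r)^4 + D_5/(1+r)^5 + TV/(1+r)^5
    = 116782.91815 + 121770.08903 + 126970.23518 + 132392.45163 + 138046.22181 + 1495258.54989 = 2131220.46570

2131220.47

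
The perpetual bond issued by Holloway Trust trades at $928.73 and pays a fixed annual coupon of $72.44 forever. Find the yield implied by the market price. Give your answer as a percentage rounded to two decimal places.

7.80%

P = C/r ⇒ r = C/P = $72.44/$928.73 = 0.077999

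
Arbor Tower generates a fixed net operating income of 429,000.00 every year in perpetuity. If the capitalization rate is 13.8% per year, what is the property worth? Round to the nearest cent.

Level perpetuity: PV = C / r = 429,000.00 / 0.138 = 3,108,695.65

3108695.65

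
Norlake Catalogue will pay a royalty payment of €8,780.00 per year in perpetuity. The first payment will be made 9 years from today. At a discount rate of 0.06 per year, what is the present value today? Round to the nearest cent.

€91811.34

Value at end of year 8: C / r = €8,780.00 / 0.06 = €146,333.3333
Discount to today: PV = €146,333.3333 / (1 + 0.06)^8 = €146,333.3333 / 1.593848 = €91,811.34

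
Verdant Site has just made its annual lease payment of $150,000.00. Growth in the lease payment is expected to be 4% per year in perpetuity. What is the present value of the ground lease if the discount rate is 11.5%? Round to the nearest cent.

D₁ = D₀ × (1 + g) = $150,000.00 × 1.04 = $156,000.0000
Growing perpetuity: P = D₁ / (r − g) = $156,000.0000 / (0.115 − 0.04) = $2,080,000.00

$2080000.00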